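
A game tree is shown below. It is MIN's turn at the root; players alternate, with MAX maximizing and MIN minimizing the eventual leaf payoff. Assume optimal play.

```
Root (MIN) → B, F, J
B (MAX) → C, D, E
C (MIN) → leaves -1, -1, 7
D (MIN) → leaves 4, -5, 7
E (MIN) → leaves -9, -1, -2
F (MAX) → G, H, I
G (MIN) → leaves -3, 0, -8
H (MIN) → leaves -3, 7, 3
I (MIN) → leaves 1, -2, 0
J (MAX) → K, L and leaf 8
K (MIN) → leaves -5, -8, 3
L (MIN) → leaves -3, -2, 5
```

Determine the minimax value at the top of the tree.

-2

C (MIN): min(-1, -1, 7) = -1
D (MIN): min(4, -5, 7) = -5
E (MIN): min(-9, -1, -2) = -9
B (MAX): max(-1, -5, -9) = -1
G (MIN): min(-3, 0, -8) = -8
H (MIN): min(-3, 7, 3) = -3
I (MIN): min(1, -2, 0) = -2
F (MAX): max(-8, -3, -2) = -2
K (MIN): min(-5, -8, 3) = -8
L (MIN): min(-3, -2, 5) = -3
J (MAX): max(-8, -3, 8) = 8
Root (MIN): min(-1, -2, 8) = -2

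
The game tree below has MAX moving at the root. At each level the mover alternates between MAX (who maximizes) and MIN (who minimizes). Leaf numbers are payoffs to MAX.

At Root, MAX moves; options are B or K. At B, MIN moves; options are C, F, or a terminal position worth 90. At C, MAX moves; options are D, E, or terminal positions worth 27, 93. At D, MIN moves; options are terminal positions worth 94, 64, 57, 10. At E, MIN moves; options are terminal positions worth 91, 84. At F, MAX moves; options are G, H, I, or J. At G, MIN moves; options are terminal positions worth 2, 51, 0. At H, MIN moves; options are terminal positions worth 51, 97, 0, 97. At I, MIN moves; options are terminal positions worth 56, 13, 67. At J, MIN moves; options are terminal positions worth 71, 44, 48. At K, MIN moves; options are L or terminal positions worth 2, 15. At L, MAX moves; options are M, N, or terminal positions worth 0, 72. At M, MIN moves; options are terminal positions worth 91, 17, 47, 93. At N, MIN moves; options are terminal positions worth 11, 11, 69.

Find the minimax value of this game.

D (MIN): min(94, 64, 57, 10) = 10
E (MIN): min(91, 84) = 84
C (MAX): max(10, 84, 27, 93) = 93
G (MIN): min(2, 51, 0) = 0
H (MIN): min(51, 97, 0, 97) = 0
I (MIN): min(56, 13, 67) = 13
J (MIN): min(71, 44, 48) = 44
F (MAX): max(0, 0, 13, 44) = 44
B (MIN): min(93, 44, 90) = 44
M (MIN): min(91, 17, 47, 93) = 17
N (MIN): min(11, 11, 69) = 11
L (MAX): max(17, 11, 0, 72) = 72
K (MIN): min(72, 2, 15) = 2
Root (MAX): max(44, 2) = 44

44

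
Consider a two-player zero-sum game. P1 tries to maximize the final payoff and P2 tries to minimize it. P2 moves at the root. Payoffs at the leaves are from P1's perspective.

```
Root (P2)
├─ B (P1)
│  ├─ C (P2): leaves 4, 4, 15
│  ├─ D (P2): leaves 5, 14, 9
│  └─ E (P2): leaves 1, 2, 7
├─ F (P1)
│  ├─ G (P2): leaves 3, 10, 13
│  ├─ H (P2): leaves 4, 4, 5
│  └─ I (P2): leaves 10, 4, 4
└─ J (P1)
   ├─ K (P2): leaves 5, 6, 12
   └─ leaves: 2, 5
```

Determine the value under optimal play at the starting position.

C (P2): min(4, 4, 15) = 4
D (P2): min(5, 14, 9) = 5
E (P2): min(1, 2, 7) = 1
B (P1): max(4, 5, 1) = 5
G (P2): min(3, 10, 13) = 3
H (P2): min(4, 4, 5) = 4
I (P2): min(10, 4, 4) = 4
F (P1): max(3, 4, 4) = 4
K (P2): min(5, 6, 12) = 5
J (P1): max(5, 2, 5) = 5
Root (P2): min(5, 4, 5) = 4

4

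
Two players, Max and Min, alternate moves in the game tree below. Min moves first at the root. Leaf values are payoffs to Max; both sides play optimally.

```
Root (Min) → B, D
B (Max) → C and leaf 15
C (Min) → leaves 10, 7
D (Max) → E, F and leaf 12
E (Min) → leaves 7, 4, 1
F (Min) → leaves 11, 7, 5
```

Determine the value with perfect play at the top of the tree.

12

C (Min): min(10, 7) = 7
B (Max): max(7, 15) = 15
E (Min): min(7, 4, 1) = 1
F (Min): min(11, 7, 5) = 5
D (Max): max(1, 5, 12) = 12
Root (Min): min(15, 12) = 12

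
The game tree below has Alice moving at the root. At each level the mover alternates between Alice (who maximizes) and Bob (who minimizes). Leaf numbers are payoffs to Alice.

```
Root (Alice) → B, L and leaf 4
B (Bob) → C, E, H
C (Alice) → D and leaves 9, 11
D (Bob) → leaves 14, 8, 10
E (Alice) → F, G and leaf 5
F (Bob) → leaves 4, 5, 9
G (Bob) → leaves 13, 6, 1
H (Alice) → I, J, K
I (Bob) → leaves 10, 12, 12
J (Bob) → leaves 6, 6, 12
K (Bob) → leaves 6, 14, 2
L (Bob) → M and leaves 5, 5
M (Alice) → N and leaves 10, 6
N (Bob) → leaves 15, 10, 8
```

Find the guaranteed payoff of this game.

5

D (Bob): min(14, 8, 10) = 8
C (Alice): max(8, 9, 11) = 11
F (Bob): min(4, 5, 9) = 4
G (Bob): min(13, 6, 1) = 1
E (Alice): max(4, 1, 5) = 5
I (Bob): min(10, 12, 12) = 10
J (Bob): min(6, 6, 12) = 6
K (Bob): min(6, 14, 2) = 2
H (Alice): max(10, 6, 2) = 10
B (Bob): min(11, 5, 10) = 5
N (Bob): min(15, 10, 8) = 8
M (Alice): max(8, 10, 6) = 10
L (Bob): min(10, 5, 5) = 5
Root (Alice): max(5, 5, 4) = 5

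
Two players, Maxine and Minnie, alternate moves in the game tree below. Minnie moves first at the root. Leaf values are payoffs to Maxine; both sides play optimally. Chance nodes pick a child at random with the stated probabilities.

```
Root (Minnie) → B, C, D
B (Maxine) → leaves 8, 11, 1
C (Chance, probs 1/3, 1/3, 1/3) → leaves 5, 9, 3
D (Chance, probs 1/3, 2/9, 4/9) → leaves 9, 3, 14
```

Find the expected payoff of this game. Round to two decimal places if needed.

5.67

B (Maxine): max(8, 11, 1) = 11
C (Chance): 1/3·5 + 1/3·9 + 1/3·3 = 5.67
D (Chance): 1/3·9 + 2/9·3 + 4/9·14 = 9.89
Root (Minnie): min(11, 5.67, 9.89) = 5.67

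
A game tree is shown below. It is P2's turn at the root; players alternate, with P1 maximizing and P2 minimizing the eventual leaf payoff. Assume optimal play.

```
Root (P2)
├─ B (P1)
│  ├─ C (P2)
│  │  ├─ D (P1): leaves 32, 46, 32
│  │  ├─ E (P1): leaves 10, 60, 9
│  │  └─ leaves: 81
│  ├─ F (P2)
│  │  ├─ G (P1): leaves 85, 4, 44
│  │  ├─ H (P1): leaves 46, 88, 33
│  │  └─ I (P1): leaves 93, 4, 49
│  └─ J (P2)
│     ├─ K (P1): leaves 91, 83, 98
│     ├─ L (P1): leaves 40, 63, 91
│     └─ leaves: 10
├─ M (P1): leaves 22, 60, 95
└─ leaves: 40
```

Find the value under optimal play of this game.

40

D (P1): max(32, 46, 32) = 46
E (P1): max(10, 60, 9) = 60
C (P2): min(46, 60, 81) = 46
G (P1): max(85, 4, 44) = 85
H (P1): max(46, 88, 33) = 88
I (P1): max(93, 4, 49) = 93
F (P2): min(85, 88, 93) = 85
K (P1): max(91, 83, 98) = 98
L (P1): max(40, 63, 91) = 91
J (P2): min(98, 91, 10) = 10
B (P1): max(46, 85, 10) = 85
M (P1): max(22, 60, 95) = 95
Root (P2): min(85, 95, 40) = 40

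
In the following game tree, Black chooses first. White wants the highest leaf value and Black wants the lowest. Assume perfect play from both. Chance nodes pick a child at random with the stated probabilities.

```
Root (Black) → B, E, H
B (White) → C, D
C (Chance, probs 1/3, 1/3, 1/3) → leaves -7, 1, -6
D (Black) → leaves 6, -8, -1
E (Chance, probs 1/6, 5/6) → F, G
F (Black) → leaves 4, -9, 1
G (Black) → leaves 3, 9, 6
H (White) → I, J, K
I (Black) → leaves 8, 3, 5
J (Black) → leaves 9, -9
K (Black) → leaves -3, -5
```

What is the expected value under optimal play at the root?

C (Chance): 1/3·-7 + 1/3·1 + 1/3·-6 = -4
D (Black): min(6, -8, -1) = -8
B (White): max(-4, -8) = -4
F (Black): min(4, -9, 1) = -9
G (Black): min(3, 9, 6) = 3
E (Chance): 1/6·-9 + 5/6·3 = 1
I (Black): min(8, 3, 5) = 3
J (Black): min(9, -9) = -9
K (Black): min(-3, -5) = -5
H (White): max(3, -9, -5) = 3
Root (Black): min(-4, 1, 3) = -4

-4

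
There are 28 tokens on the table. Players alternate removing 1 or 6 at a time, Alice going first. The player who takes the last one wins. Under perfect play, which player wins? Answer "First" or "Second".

Positions where the player to move wins (W) vs loses (L):
i:   0  1  2  3  4  5  6  7  8  9 10 11 12 13 14 15 16 17 18 19 20 21 22 23 24 25 26 27 28
     L  W  L  W  L  W  W  L  W  L  W  L  W  W  L  W  L  W  L  W  W  L  W  L  W  L  W  W  L
Position 28 is L, so the second player wins.

Second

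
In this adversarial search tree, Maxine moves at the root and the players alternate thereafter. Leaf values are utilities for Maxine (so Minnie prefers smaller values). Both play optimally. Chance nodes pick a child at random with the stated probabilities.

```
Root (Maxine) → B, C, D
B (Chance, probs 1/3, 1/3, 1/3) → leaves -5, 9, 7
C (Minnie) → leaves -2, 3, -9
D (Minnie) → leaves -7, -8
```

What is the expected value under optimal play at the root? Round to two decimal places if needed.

3.67

B (Chance): 1/3·-5 + 1/3·9 + 1/3·7 = 3.67
C (Minnie): min(-2, 3, -9) = -9
D (Minnie): min(-7, -8) = -8
Root (Maxine): max(3.67, -9, -8) = 3.67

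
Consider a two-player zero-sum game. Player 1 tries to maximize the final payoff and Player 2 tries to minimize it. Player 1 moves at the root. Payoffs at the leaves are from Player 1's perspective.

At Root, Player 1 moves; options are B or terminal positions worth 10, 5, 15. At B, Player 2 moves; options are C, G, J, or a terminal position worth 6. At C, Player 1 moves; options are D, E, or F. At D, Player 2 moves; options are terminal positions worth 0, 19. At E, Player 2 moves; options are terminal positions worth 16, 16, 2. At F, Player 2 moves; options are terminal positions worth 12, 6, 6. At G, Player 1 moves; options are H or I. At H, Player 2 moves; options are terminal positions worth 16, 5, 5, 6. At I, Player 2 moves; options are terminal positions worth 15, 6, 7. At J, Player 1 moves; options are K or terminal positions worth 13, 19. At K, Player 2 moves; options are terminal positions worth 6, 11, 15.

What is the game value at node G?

6

H: min(16, 5, 5, 6) = 5
I: min(15, 6, 7) = 6
G: max(5, 6) = 6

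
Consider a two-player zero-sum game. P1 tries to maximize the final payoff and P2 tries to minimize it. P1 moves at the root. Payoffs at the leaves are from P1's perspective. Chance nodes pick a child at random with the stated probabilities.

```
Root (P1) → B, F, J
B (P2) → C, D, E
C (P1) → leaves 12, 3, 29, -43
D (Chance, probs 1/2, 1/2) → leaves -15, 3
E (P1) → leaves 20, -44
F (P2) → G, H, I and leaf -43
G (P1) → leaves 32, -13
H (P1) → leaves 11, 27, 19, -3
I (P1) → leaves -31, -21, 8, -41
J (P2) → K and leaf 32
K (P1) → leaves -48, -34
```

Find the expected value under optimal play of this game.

C (P1): max(12, 3, 29, -43) = 29
D (Chance): 1/2·-15 + 1/2·3 = -6
E (P1): max(20, -44) = 20
B (P2): min(29, -6, 20) = -6
G (P1): max(32, -13) = 32
H (P1): max(11, 27, 19, -3) = 27
I (P1): max(-31, -21, 8, -41) = 8
F (P2): min(32, 27, 8, -43) = -43
K (P1): max(-48, -34) = -34
J (P2): min(-34, 32) = -34
Root (P1): max(-6, -43, -34) = -6

-6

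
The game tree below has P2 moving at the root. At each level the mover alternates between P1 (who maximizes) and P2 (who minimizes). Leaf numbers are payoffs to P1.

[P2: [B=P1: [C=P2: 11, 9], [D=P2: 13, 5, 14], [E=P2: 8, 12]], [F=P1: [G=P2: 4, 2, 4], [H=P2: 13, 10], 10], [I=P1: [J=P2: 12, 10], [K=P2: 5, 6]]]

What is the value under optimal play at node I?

10

J: min(12, 10) = 10
K: min(5, 6) = 5
I: max(10, 5) = 10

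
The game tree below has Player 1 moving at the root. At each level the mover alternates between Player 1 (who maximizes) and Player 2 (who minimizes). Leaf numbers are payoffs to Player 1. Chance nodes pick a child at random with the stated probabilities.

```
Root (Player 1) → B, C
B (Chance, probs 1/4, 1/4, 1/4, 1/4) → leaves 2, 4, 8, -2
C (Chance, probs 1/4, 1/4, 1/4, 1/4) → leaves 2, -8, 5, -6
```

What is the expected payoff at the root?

3

B (Chance): 1/4·2 + 1/4·4 + 1/4·8 + 1/4·-2 = 3
C (Chance): 1/4·2 + 1/4·-8 + 1/4·5 + 1/4·-6 = -1.75
Root (Player 1): max(3, -1.75) = 3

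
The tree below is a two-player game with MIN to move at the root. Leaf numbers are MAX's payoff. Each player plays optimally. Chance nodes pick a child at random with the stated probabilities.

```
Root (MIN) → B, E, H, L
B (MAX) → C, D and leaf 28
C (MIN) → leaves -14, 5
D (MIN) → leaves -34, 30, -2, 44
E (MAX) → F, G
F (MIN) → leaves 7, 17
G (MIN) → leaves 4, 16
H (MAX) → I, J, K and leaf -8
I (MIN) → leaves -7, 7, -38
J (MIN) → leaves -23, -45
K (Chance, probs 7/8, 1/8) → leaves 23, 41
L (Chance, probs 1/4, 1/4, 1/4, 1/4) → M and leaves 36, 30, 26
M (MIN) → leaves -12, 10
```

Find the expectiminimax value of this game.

C (MIN): min(-14, 5) = -14
D (MIN): min(-34, 30, -2, 44) = -34
B (MAX): max(-14, -34, 28) = 28
F (MIN): min(7, 17) = 7
G (MIN): min(4, 16) = 4
E (MAX): max(7, 4) = 7
I (MIN): min(-7, 7, -38) = -38
J (MIN): min(-23, -45) = -45
K (Chance): 7/8·23 + 1/8·41 = 25.25
H (MAX): max(-38, -45, 25.25, -8) = 25.25
M (MIN): min(-12, 10) = -12
L (Chance): 1/4·-12 + 1/4·36 + 1/4·30 + 1/4·26 = 20
Root (MIN): min(28, 7, 25.25, 20) = 7

7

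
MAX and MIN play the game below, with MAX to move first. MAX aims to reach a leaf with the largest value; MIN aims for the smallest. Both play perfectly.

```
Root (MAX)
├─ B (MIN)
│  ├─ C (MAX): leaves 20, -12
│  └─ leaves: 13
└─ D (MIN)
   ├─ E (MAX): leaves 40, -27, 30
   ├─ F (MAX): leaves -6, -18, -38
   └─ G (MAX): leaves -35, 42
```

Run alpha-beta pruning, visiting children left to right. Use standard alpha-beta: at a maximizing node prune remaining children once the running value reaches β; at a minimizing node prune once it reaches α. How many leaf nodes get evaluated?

C [α=-∞,β=+∞]: v=20
B [α=-∞,β=+∞]: v=13
E [α=13,β=+∞]: v=40
F [α=13,β=40]: v=-6
D [α=13,β=+∞]: v=-6 after child 2 ≤ α → α-cutoff, skip 1
Root [α=-∞,β=+∞]: v=13
Leaves evaluated: 9 of 11.

9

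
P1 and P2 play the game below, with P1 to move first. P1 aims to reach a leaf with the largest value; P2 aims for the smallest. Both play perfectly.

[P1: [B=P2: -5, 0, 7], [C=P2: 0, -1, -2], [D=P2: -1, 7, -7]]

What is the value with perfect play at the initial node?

B (P2): min(-5, 0, 7) = -5
C (P2): min(0, -1, -2) = -2
D (P2): min(-1, 7, -7) = -7
Root (P1): max(-5, -2, -7) = -2

-2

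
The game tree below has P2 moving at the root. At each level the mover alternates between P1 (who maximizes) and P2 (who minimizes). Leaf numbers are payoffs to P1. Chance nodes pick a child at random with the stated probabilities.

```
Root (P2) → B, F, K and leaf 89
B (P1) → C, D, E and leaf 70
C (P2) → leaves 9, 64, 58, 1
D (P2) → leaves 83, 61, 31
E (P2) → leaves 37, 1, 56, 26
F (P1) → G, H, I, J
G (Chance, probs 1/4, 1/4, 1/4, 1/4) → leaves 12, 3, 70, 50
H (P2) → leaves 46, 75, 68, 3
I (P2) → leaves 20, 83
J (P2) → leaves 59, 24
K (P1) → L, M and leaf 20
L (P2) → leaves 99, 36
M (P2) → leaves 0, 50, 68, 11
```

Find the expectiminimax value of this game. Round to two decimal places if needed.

C (P2): min(9, 64, 58, 1) = 1
D (P2): min(83, 61, 31) = 31
E (P2): min(37, 1, 56, 26) = 1
B (P1): max(1, 31, 1, 70) = 70
G (Chance): 1/4·12 + 1/4·3 + 1/4·70 + 1/4·50 = 33.75
H (P2): min(46, 75, 68, 3) = 3
I (P2): min(20, 83) = 20
J (P2): min(59, 24) = 24
F (P1): max(33.75, 3, 20, 24) = 33.75
L (P2): min(99, 36) = 36
M (P2): min(0, 50, 68, 11) = 0
K (P1): max(36, 0, 20) = 36
Root (P2): min(70, 33.75, 36, 89) = 33.75

33.75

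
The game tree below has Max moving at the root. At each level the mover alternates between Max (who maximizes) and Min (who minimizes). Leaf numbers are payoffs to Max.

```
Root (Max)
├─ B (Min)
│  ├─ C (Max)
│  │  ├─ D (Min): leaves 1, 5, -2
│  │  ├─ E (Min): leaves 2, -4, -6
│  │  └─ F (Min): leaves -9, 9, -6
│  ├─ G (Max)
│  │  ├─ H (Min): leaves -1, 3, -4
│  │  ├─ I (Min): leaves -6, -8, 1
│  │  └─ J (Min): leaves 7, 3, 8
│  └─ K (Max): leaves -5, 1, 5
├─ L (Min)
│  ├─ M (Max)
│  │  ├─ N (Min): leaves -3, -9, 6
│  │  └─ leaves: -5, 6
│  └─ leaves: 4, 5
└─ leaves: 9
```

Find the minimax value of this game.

9

D (Min): min(1, 5, -2) = -2
E (Min): min(2, -4, -6) = -6
F (Min): min(-9, 9, -6) = -9
C (Max): max(-2, -6, -9) = -2
H (Min): min(-1, 3, -4) = -4
I (Min): min(-6, -8, 1) = -8
J (Min): min(7, 3, 8) = 3
G (Max): max(-4, -8, 3) = 3
K (Max): max(-5, 1, 5) = 5
B (Min): min(-2, 3, 5) = -2
N (Min): min(-3, -9, 6) = -9
M (Max): max(-9, -5, 6) = 6
L (Min): min(6, 4, 5) = 4
Root (Max): max(-2, 4, 9) = 9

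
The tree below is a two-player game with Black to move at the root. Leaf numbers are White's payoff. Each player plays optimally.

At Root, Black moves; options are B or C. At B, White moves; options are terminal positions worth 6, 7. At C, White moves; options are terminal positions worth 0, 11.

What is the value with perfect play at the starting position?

B (White): max(6, 7) = 7
C (White): max(0, 11) = 11
Root (Black): min(7, 11) = 7

7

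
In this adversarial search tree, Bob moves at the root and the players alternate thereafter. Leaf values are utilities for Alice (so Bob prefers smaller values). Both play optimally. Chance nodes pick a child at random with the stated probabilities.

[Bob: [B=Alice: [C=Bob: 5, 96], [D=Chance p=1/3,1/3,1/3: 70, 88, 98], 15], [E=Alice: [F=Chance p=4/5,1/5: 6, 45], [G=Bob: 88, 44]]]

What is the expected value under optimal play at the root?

44

C (Bob): min(5, 96) = 5
D (Chance): 1/3·70 + 1/3·88 + 1/3·98 = 85.33
B (Alice): max(5, 85.33, 15) = 85.33
F (Chance): 4/5·6 + 1/5·45 = 13.8
G (Bob): min(88, 44) = 44
E (Alice): max(13.8, 44) = 44
Root (Bob): min(85.33, 44) = 44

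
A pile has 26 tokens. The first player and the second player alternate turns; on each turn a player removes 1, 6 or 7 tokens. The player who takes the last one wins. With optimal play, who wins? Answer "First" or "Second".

Second

W/L table (W = player to move can force a win):
i:   0  1  2  3  4  5  6  7  8  9 10 11 12 13 14 15 16 17 18 19 20 21 22 23 24 25 26
     L  W  L  W  L  W  W  W  W  W  W  W  L  W  L  W  L  W  W  W  W  W  W  W  L  W  L
Position 26 is L, so the second player wins.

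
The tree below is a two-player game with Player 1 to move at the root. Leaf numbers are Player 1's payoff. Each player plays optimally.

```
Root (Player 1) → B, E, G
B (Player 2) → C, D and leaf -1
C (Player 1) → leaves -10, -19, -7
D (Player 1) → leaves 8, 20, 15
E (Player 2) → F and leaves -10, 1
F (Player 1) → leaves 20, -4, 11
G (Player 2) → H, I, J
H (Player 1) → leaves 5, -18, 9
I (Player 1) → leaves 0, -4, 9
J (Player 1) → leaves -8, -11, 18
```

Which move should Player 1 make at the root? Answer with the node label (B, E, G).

C (Player 1): max(-10, -19, -7) = -7
D (Player 1): max(8, 20, 15) = 20
B (Player 2): min(-7, 20, -1) = -7
F (Player 1): max(20, -4, 11) = 20
E (Player 2): min(20, -10, 1) = -10
H (Player 1): max(5, -18, 9) = 9
I (Player 1): max(0, -4, 9) = 9
J (Player 1): max(-8, -11, 18) = 18
G (Player 2): min(9, 9, 18) = 9
Root (Player 1): max(-7, -10, 9) = 9
Player 1 picks the child with the highest value: G (value 9).

G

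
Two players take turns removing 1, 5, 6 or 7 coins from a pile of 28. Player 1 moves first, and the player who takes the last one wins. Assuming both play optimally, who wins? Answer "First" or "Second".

W/L table (W = player to move can force a win):
i:   0  1  2  3  4  5  6  7  8  9 10 11 12 13 14 15 16 17 18 19 20 21 22 23 24 25 26 27 28
     L  W  L  W  L  W  W  W  W  W  W  W  L  W  L  W  L  W  W  W  W  W  W  W  L  W  L  W  L
Position 28 is L, so the second player wins.

Second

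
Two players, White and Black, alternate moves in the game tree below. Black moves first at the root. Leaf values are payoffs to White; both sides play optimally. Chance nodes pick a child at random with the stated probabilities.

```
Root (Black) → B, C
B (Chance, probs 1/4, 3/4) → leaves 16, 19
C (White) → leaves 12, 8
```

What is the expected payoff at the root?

B (Chance): 1/4·16 + 3/4·19 = 18.25
C (White): max(12, 8) = 12
Root (Black): min(18.25, 12) = 12

12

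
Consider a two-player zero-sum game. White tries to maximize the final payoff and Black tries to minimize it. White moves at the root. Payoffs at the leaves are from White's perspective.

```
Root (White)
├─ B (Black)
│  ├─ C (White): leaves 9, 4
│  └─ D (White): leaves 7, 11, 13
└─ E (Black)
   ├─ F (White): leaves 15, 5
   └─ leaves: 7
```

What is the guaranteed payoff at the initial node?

9

C (White): max(9, 4) = 9
D (White): max(7, 11, 13) = 13
B (Black): min(9, 13) = 9
F (White): max(15, 5) = 15
E (Black): min(15, 7) = 7
Root (White): max(9, 7) = 9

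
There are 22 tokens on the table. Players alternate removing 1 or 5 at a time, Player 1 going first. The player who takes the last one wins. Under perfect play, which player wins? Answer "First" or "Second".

Compute winning (W) and losing (L) positions by backward induction:
i:   0  1  2  3  4  5  6  7  8  9 10 11 12 13 14 15 16 17 18 19 20 21 22
     L  W  L  W  L  W  L  W  L  W  L  W  L  W  L  W  L  W  L  W  L  W  L
Position 22 is L, so the second player wins.

Second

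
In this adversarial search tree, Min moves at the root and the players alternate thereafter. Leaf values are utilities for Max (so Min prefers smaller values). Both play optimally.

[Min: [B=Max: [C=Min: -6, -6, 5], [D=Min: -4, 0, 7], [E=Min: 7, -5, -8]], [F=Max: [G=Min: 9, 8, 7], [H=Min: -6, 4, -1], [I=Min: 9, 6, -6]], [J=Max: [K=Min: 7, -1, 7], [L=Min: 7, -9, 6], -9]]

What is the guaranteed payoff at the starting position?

C (Min): min(-6, -6, 5) = -6
D (Min): min(-4, 0, 7) = -4
E (Min): min(7, -5, -8) = -8
B (Max): max(-6, -4, -8) = -4
G (Min): min(9, 8, 7) = 7
H (Min): min(-6, 4, -1) = -6
I (Min): min(9, 6, -6) = -6
F (Max): max(7, -6, -6) = 7
K (Min): min(7, -1, 7) = -1
L (Min): min(7, -9, 6) = -9
J (Max): max(-1, -9, -9) = -1
Root (Min): min(-4, 7, -1) = -4

-4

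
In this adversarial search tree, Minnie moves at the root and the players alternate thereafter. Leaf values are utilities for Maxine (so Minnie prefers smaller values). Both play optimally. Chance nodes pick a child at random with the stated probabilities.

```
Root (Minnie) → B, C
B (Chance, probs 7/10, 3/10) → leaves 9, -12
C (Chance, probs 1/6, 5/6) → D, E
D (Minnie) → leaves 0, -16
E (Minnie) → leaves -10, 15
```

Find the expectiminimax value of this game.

-11

B (Chance): 7/10·9 + 3/10·-12 = 2.7
D (Minnie): min(0, -16) = -16
E (Minnie): min(-10, 15) = -10
C (Chance): 1/6·-16 + 5/6·-10 = -11
Root (Minnie): min(2.7, -11) = -11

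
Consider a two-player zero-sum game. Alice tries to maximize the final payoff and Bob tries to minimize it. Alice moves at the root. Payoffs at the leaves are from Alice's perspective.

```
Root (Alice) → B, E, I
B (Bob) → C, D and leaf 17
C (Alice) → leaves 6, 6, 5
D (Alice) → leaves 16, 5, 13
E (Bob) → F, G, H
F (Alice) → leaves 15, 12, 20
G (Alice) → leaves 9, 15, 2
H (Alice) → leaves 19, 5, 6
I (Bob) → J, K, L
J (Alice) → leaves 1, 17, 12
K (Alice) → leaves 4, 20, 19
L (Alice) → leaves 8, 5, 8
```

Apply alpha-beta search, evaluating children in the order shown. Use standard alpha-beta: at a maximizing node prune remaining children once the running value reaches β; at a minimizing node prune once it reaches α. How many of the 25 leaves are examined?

20

C [α=-∞,β=+∞]: v=6
D [α=-∞,β=6]: v=16 after child 1 ≥ β → β-cutoff, skip 2
B [α=-∞,β=+∞]: v=6
F [α=6,β=+∞]: v=20
G [α=6,β=20]: v=15
H [α=6,β=15]: v=19 after child 1 ≥ β → β-cutoff, skip 2
E [α=6,β=+∞]: v=15
J [α=15,β=+∞]: v=17
K [α=15,β=17]: v=20 after child 2 ≥ β → β-cutoff, skip 1
L [α=15,β=17]: v=8
I [α=15,β=+∞]: v=8
Root [α=-∞,β=+∞]: v=15
Leaves evaluated: 20 of 25.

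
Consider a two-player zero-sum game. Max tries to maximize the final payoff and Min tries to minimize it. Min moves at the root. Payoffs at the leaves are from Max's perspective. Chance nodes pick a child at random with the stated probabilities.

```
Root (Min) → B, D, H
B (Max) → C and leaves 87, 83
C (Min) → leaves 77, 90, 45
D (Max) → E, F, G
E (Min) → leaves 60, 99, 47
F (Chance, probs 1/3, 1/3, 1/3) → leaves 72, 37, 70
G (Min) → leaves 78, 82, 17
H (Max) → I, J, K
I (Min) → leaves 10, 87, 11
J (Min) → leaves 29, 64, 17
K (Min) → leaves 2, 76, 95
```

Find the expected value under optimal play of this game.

17

C (Min): min(77, 90, 45) = 45
B (Max): max(45, 87, 83) = 87
E (Min): min(60, 99, 47) = 47
F (Chance): 1/3·72 + 1/3·37 + 1/3·70 = 59.67
G (Min): min(78, 82, 17) = 17
D (Max): max(47, 59.67, 17) = 59.67
I (Min): min(10, 87, 11) = 10
J (Min): min(29, 64, 17) = 17
K (Min): min(2, 76, 95) = 2
H (Max): max(10, 17, 2) = 17
Root (Min): min(87, 59.67, 17) = 17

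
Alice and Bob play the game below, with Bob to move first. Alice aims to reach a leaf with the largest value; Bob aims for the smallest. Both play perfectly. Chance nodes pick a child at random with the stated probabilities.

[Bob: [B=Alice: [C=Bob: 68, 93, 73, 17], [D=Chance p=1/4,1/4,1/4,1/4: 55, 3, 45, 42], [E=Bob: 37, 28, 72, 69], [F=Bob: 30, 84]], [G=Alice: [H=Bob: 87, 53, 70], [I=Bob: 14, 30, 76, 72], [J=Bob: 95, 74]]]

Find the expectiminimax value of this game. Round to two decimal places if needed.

36.25

C (Bob): min(68, 93, 73, 17) = 17
D (Chance): 1/4·55 + 1/4·3 + 1/4·45 + 1/4·42 = 36.25
E (Bob): min(37, 28, 72, 69) = 28
F (Bob): min(30, 84) = 30
B (Alice): max(17, 36.25, 28, 30) = 36.25
H (Bob): min(87, 53, 70) = 53
I (Bob): min(14, 30, 76, 72) = 14
J (Bob): min(95, 74) = 74
G (Alice): max(53, 14, 74) = 74
Root (Bob): min(36.25, 74) = 36.25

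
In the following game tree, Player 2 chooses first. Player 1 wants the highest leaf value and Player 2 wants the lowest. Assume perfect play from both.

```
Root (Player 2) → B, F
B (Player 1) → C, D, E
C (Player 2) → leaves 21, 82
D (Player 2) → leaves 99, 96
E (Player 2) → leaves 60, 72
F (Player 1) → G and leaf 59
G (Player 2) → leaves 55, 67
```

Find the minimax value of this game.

59

C (Player 2): min(21, 82) = 21
D (Player 2): min(99, 96) = 96
E (Player 2): min(60, 72) = 60
B (Player 1): max(21, 96, 60) = 96
G (Player 2): min(55, 67) = 55
F (Player 1): max(55, 59) = 59
Root (Player 2): min(96, 59) = 59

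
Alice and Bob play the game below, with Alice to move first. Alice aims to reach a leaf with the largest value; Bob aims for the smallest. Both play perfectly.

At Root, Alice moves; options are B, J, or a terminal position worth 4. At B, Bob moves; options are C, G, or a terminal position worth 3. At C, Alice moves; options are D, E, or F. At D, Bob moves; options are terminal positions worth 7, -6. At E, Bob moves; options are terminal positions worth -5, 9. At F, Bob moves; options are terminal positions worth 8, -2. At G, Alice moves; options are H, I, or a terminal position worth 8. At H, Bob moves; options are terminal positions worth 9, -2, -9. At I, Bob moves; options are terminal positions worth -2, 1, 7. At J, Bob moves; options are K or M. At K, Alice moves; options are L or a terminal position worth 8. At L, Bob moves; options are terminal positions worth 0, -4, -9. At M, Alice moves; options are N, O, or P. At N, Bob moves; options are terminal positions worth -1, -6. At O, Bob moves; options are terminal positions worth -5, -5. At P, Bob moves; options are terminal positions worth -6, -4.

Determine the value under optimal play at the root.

4

D (Bob): min(7, -6) = -6
E (Bob): min(-5, 9) = -5
F (Bob): min(8, -2) = -2
C (Alice): max(-6, -5, -2) = -2
H (Bob): min(9, -2, -9) = -9
I (Bob): min(-2, 1, 7) = -2
G (Alice): max(-9, -2, 8) = 8
B (Bob): min(-2, 8, 3) = -2
L (Bob): min(0, -4, -9) = -9
K (Alice): max(-9, 8) = 8
N (Bob): min(-1, -6) = -6
O (Bob): min(-5, -5) = -5
P (Bob): min(-6, -4) = -6
M (Alice): max(-6, -5, -6) = -5
J (Bob): min(8, -5) = -5
Root (Alice): max(-2, -5, 4) = 4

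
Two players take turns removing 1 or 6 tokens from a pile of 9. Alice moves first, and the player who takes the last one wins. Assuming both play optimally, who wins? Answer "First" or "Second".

Compute winning (W) and losing (L) positions by backward induction:
i:   0  1  2  3  4  5  6  7  8  9
     L  W  L  W  L  W  W  L  W  L
Position 9 is L, so the second player wins.

Second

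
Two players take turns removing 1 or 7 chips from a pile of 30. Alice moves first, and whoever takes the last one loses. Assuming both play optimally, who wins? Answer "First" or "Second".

First

i:   0  1  2  3  4  5  6  7  8  9 10 11 12 13 14 15 16 17 18 19 20 21 22 23 24 25 26 27 28 29 30
     W  L  W  L  W  L  W  L  W  L  W  L  W  L  W  L  W  L  W  L  W  L  W  L  W  L  W  L  W  L  W
Position 30 is W, so the first player wins.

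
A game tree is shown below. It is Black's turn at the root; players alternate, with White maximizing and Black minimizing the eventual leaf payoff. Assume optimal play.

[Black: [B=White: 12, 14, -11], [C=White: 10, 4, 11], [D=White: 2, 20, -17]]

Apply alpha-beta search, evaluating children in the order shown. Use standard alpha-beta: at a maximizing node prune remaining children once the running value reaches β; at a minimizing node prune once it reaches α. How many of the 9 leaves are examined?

B [α=-∞,β=+∞]: v=14
C [α=-∞,β=14]: v=11
D [α=-∞,β=11]: v=20 after child 2 ≥ β → β-cutoff, skip 1
Root [α=-∞,β=+∞]: v=11
Leaves evaluated: 8 of 9.

8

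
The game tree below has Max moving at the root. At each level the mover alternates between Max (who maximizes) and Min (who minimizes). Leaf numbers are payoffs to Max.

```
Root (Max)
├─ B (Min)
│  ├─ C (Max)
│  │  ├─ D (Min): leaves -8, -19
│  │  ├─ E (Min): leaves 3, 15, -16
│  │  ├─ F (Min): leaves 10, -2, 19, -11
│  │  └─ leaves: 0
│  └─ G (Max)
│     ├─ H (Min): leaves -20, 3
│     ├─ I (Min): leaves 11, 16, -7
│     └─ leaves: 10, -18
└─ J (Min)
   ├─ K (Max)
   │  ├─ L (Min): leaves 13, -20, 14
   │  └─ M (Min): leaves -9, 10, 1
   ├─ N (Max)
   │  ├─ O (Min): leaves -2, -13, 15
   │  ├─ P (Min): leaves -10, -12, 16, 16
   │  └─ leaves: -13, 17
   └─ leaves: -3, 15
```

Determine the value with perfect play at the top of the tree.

D (Min): min(-8, -19) = -19
E (Min): min(3, 15, -16) = -16
F (Min): min(10, -2, 19, -11) = -11
C (Max): max(-19, -16, -11, 0) = 0
H (Min): min(-20, 3) = -20
I (Min): min(11, 16, -7) = -7
G (Max): max(-20, -7, 10, -18) = 10
B (Min): min(0, 10) = 0
L (Min): min(13, -20, 14) = -20
M (Min): min(-9, 10, 1) = -9
K (Max): max(-20, -9) = -9
O (Min): min(-2, -13, 15) = -13
P (Min): min(-10, -12, 16, 16) = -12
N (Max): max(-13, -12, -13, 17) = 17
J (Min): min(-9, 17, -3, 15) = -9
Root (Max): max(0, -9) = 0

0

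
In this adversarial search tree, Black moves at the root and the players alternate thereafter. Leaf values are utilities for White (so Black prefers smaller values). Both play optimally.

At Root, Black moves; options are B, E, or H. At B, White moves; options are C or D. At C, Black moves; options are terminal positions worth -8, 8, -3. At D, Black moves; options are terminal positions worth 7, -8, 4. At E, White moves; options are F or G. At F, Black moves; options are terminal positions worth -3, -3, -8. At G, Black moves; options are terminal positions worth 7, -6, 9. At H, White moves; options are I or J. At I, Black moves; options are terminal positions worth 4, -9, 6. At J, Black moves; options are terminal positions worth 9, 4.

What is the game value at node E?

-6

F: min(-3, -3, -8) = -8
G: min(7, -6, 9) = -6
E: max(-8, -6) = -6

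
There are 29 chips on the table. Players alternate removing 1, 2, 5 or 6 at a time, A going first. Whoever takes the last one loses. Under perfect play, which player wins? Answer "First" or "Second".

W/L table (W = player to move can force a win):
i:   0  1  2  3  4  5  6  7  8  9 10 11 12 13 14 15 16 17 18 19 20 21 22 23 24 25 26 27 28 29
     W  L  W  W  L  W  W  W  L  W  W  L  W  W  W  L  W  W  L  W  W  W  L  W  W  L  W  W  W  L
Position 29 is L, so the second player wins.

Second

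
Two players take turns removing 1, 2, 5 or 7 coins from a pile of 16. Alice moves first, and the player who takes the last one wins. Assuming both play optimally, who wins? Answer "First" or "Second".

Mark each pile size as W (mover wins) or L (mover loses):
i:   0  1  2  3  4  5  6  7  8  9 10 11 12 13 14 15 16
     L  W  W  L  W  W  L  W  W  L  W  W  L  W  W  L  W
Position 16 is W, so the first player wins.

First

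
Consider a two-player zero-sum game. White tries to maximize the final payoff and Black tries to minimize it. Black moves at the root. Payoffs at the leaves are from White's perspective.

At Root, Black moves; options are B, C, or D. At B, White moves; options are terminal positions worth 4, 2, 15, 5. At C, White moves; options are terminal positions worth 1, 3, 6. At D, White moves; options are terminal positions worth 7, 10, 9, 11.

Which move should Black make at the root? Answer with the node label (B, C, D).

B (White): max(4, 2, 15, 5) = 15
C (White): max(1, 3, 6) = 6
D (White): max(7, 10, 9, 11) = 11
Root (Black): min(15, 6, 11) = 6
Black picks the child with the lowest value: C (value 6).

C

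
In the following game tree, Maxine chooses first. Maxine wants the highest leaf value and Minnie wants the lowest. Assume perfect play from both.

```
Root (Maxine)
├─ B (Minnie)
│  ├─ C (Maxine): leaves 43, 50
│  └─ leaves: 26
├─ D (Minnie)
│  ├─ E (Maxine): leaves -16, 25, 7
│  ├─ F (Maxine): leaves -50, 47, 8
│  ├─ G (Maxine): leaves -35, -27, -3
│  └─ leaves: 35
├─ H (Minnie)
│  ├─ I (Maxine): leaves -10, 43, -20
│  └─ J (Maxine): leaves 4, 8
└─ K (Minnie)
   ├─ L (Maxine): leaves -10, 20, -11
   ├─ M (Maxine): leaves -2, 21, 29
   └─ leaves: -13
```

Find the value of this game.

26

C (Maxine): max(43, 50) = 50
B (Minnie): min(50, 26) = 26
E (Maxine): max(-16, 25, 7) = 25
F (Maxine): max(-50, 47, 8) = 47
G (Maxine): max(-35, -27, -3) = -3
D (Minnie): min(25, 47, -3, 35) = -3
I (Maxine): max(-10, 43, -20) = 43
J (Maxine): max(4, 8) = 8
H (Minnie): min(43, 8) = 8
L (Maxine): max(-10, 20, -11) = 20
M (Maxine): max(-2, 21, 29) = 29
K (Minnie): min(20, 29, -13) = -13
Root (Maxine): max(26, -3, 8, -13) = 26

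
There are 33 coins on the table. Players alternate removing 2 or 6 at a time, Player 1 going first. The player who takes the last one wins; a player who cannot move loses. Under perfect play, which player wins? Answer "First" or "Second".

Second

Mark each pile size as W (mover wins) or L (mover loses):
i:   0  1  2  3  4  5  6  7  8  9 10 11 12 13 14 15 16 17 18 19 20 21 22 23 24 25 26 27 28 29 30 31 32 33
     L  L  W  W  L  L  W  W  L  L  W  W  L  L  W  W  L  L  W  W  L  L  W  W  L  L  W  W  L  L  W  W  L  L
Position 33 is L, so the second player wins.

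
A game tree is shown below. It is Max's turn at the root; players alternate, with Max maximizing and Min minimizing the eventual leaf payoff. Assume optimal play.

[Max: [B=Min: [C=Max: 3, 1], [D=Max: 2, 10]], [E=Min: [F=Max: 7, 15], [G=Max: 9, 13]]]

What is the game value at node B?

C: max(3, 1) = 3
D: max(2, 10) = 10
B: min(3, 10) = 3

3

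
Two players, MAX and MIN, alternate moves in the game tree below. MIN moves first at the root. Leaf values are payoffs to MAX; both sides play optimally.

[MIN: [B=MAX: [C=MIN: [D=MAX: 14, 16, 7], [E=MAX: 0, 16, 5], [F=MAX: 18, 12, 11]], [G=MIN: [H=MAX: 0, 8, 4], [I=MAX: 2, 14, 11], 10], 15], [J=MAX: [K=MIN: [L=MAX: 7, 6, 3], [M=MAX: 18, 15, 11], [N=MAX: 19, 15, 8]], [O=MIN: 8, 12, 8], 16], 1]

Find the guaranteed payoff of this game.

D (MAX): max(14, 16, 7) = 16
E (MAX): max(0, 16, 5) = 16
F (MAX): max(18, 12, 11) = 18
C (MIN): min(16, 16, 18) = 16
H (MAX): max(0, 8, 4) = 8
I (MAX): max(2, 14, 11) = 14
G (MIN): min(8, 14, 10) = 8
B (MAX): max(16, 8, 15) = 16
L (MAX): max(7, 6, 3) = 7
M (MAX): max(18, 15, 11) = 18
N (MAX): max(19, 15, 8) = 19
K (MIN): min(7, 18, 19) = 7
O (MIN): min(8, 12, 8) = 8
J (MAX): max(7, 8, 16) = 16
Root (MIN): min(16, 16, 1) = 1

1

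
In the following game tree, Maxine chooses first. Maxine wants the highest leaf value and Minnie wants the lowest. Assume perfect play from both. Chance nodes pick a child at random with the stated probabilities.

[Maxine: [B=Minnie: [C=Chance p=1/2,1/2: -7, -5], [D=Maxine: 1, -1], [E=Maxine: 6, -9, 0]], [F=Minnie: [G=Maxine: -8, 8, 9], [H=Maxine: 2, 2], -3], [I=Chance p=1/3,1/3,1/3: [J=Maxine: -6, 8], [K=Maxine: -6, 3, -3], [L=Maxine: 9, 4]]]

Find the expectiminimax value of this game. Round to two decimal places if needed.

6.67

C (Chance): 1/2·-7 + 1/2·-5 = -6
D (Maxine): max(1, -1) = 1
E (Maxine): max(6, -9, 0) = 6
B (Minnie): min(-6, 1, 6) = -6
G (Maxine): max(-8, 8, 9) = 9
H (Maxine): max(2, 2) = 2
F (Minnie): min(9, 2, -3) = -3
J (Maxine): max(-6, 8) = 8
K (Maxine): max(-6, 3, -3) = 3
L (Maxine): max(9, 4) = 9
I (Chance): 1/3·8 + 1/3·3 + 1/3·9 = 6.67
Root (Maxine): max(-6, -3, 6.67) = 6.67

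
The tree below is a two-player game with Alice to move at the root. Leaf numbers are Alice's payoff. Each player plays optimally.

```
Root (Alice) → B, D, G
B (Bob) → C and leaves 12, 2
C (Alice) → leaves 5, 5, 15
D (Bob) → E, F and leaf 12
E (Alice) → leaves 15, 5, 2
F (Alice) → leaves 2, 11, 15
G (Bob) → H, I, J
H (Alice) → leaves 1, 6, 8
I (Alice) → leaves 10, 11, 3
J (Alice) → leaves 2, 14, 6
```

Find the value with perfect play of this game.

12

C (Alice): max(5, 5, 15) = 15
B (Bob): min(15, 12, 2) = 2
E (Alice): max(15, 5, 2) = 15
F (Alice): max(2, 11, 15) = 15
D (Bob): min(15, 15, 12) = 12
H (Alice): max(1, 6, 8) = 8
I (Alice): max(10, 11, 3) = 11
J (Alice): max(2, 14, 6) = 14
G (Bob): min(8, 11, 14) = 8
Root (Alice): max(2, 12, 8) = 12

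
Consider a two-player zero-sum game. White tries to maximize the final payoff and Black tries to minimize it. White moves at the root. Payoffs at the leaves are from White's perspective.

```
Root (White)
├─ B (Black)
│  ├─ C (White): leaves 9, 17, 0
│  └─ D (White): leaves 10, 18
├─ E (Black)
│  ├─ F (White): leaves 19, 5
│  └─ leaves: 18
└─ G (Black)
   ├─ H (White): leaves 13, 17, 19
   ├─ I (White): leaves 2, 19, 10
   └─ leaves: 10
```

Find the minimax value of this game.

C (White): max(9, 17, 0) = 17
D (White): max(10, 18) = 18
B (Black): min(17, 18) = 17
F (White): max(19, 5) = 19
E (Black): min(19, 18) = 18
H (White): max(13, 17, 19) = 19
I (White): max(2, 19, 10) = 19
G (Black): min(19, 19, 10) = 10
Root (White): max(17, 18, 10) = 18

18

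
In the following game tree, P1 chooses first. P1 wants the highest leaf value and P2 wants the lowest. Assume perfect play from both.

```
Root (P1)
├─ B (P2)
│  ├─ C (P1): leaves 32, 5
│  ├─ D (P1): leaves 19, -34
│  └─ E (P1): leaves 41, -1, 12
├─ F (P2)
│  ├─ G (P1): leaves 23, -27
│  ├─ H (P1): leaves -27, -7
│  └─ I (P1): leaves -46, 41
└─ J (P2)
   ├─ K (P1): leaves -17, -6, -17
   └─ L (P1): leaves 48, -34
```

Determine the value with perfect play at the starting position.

19

C (P1): max(32, 5) = 32
D (P1): max(19, -34) = 19
E (P1): max(41, -1, 12) = 41
B (P2): min(32, 19, 41) = 19
G (P1): max(23, -27) = 23
H (P1): max(-27, -7) = -7
I (P1): max(-46, 41) = 41
F (P2): min(23, -7, 41) = -7
K (P1): max(-17, -6, -17) = -6
L (P1): max(48, -34) = 48
J (P2): min(-6, 48) = -6
Root (P1): max(19, -7, -6) = 19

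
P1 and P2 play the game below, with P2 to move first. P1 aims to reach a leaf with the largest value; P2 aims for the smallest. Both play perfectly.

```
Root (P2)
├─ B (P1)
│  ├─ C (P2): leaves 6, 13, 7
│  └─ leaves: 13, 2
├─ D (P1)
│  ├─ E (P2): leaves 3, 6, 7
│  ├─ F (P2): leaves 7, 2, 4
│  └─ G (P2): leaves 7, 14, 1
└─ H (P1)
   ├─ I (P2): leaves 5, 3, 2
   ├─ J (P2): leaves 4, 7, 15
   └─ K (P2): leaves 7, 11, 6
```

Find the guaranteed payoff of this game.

3

C (P2): min(6, 13, 7) = 6
B (P1): max(6, 13, 2) = 13
E (P2): min(3, 6, 7) = 3
F (P2): min(7, 2, 4) = 2
G (P2): min(7, 14, 1) = 1
D (P1): max(3, 2, 1) = 3
I (P2): min(5, 3, 2) = 2
J (P2): min(4, 7, 15) = 4
K (P2): min(7, 11, 6) = 6
H (P1): max(2, 4, 6) = 6
Root (P2): min(13, 3, 6) = 3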